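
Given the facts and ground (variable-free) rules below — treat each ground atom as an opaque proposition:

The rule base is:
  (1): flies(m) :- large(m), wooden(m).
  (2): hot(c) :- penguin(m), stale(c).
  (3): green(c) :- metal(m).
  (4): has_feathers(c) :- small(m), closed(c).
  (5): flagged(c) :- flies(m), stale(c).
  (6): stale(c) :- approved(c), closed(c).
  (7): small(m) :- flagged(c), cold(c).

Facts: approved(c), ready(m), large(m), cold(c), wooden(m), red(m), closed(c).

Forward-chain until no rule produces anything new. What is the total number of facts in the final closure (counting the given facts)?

12

Round 1 fires (1), (6), giving flies(m), stale(c).
Round 2 fires (5), giving flagged(c).
Round 3 fires (7), giving small(m).
Round 4 fires (4), giving has_feathers(c).
Closure: {approved(c), closed(c), cold(c), flagged(c), flies(m), has_feathers(c), large(m), ready(m), red(m), small(m), stale(c), wooden(m)} — 12 facts.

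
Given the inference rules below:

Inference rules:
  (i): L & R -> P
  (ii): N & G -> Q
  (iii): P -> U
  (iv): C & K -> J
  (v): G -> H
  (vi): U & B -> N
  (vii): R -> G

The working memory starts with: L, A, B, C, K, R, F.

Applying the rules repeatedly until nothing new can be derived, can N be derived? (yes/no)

yes

Round 1 — (i), (iv), (vii), derive P, J, G.
Round 2 — (iii), (v), derive U, H.
Round 3 — (vi), derive N.
Round 4 — (ii), derive Q.
N appears in round 3, so it is derivable.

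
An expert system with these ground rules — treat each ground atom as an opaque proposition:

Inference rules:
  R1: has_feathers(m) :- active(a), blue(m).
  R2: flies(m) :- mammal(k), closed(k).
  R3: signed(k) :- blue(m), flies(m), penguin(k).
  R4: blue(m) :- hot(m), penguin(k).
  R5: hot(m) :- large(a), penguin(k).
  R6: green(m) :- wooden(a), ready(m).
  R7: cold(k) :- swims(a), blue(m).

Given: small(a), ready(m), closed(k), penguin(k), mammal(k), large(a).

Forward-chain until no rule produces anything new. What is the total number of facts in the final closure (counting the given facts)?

10

Round 1: R2 [flies(m) :- mammal(k), closed(k).]; R5 [hot(m) :- large(a), penguin(k).]. Adds flies(m), hot(m).
Round 2: R4 [blue(m) :- hot(m), penguin(k).]. Adds blue(m).
Round 3: R3 [signed(k) :- blue(m), flies(m), penguin(k).]. Adds signed(k).
Closure: {blue(m), closed(k), flies(m), hot(m), large(a), mammal(k), penguin(k), ready(m), signed(k), small(a)} — 10 facts.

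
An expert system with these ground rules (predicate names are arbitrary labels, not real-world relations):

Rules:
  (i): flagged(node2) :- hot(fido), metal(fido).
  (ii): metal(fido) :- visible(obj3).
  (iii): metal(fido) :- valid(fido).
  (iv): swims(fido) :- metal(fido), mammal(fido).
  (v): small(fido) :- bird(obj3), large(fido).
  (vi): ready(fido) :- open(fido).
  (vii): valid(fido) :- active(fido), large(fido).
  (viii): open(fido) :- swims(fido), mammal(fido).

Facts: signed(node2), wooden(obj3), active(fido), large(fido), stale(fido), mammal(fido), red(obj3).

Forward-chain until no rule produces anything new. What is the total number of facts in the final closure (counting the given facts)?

12

Round 1: (vii) [valid(fido) :- active(fido), large(fido).]. New: valid(fido).
Round 2: (iii) [metal(fido) :- valid(fido).]. New: metal(fido).
Round 3: (iv) [swims(fido) :- metal(fido), mammal(fido).]. New: swims(fido).
Round 4: (viii) [open(fido) :- swims(fido), mammal(fido).]. New: open(fido).
Round 5: (vi) [ready(fido) :- open(fido).]. New: ready(fido).
Closure: {active(fido), large(fido), mammal(fido), metal(fido), open(fido), ready(fido), red(obj3), signed(node2), stale(fido), swims(fido), valid(fido), wooden(obj3)} — 12 facts.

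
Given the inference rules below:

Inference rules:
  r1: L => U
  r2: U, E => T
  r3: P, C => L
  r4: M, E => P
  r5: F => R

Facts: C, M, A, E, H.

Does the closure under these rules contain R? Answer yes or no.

no

Round 1: r4 [M, E => P]. Adds P.
Round 2: r3 [P, C => L]. Adds L.
Round 3: r1 [L => U]. Adds U.
Round 4: r2 [U, E => T]. Adds T.
Fixed point reached. R is concluded only by r5; r5 needs F (never derived).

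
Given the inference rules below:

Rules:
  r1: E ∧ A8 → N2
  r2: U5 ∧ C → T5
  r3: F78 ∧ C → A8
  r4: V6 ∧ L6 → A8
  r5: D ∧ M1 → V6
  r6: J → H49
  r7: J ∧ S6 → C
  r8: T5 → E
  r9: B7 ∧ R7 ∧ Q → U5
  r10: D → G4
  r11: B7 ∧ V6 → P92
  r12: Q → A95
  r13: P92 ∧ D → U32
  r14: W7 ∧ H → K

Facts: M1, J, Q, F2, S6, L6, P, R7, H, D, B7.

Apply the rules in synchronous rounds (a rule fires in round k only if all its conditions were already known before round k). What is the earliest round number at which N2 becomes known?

Round 1 fires r5, r6, r7, r9, r10, r12, giving V6, H49, C, U5, G4, A95.
Round 2 fires r2, r4, r11, giving T5, A8, P92.
Round 3 fires r8, r13, giving E, U32.
Round 4 fires r1, giving N2.
N2 first appears in round 4.

4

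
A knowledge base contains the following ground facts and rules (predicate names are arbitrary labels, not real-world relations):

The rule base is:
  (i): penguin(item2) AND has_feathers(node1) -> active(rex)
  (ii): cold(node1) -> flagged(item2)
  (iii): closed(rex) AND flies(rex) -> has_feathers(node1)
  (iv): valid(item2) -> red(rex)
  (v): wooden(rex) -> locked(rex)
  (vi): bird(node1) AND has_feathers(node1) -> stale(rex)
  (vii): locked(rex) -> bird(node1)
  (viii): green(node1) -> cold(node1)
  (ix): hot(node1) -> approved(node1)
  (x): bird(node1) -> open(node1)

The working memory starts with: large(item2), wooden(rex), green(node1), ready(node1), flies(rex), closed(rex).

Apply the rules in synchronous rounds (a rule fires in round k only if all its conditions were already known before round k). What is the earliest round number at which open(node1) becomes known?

Round 1 fires (iii), (v), (viii), giving has_feathers(node1), locked(rex), cold(node1).
Round 2 fires (ii), (vii), giving flagged(item2), bird(node1).
Round 3 fires (vi), (x), giving stale(rex), open(node1).
open(node1) first appears in round 3.

3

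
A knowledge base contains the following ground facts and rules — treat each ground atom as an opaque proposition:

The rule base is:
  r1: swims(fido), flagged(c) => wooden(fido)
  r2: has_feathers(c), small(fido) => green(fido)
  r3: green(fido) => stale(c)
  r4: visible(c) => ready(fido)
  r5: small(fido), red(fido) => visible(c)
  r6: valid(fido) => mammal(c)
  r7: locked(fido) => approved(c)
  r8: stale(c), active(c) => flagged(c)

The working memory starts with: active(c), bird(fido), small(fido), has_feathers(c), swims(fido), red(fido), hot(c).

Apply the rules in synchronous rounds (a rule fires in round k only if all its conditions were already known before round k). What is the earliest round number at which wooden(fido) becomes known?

Round 1: r2 [has_feathers(c), small(fido) => green(fido)]; r5 [small(fido), red(fido) => visible(c)]. Adds green(fido), visible(c).
Round 2: r3 [green(fido) => stale(c)]; r4 [visible(c) => ready(fido)]. Adds stale(c), ready(fido).
Round 3: r8 [stale(c), active(c) => flagged(c)]. Adds flagged(c).
Round 4: r1 [swims(fido), flagged(c) => wooden(fido)]. Adds wooden(fido).
wooden(fido) first appears in round 4.

4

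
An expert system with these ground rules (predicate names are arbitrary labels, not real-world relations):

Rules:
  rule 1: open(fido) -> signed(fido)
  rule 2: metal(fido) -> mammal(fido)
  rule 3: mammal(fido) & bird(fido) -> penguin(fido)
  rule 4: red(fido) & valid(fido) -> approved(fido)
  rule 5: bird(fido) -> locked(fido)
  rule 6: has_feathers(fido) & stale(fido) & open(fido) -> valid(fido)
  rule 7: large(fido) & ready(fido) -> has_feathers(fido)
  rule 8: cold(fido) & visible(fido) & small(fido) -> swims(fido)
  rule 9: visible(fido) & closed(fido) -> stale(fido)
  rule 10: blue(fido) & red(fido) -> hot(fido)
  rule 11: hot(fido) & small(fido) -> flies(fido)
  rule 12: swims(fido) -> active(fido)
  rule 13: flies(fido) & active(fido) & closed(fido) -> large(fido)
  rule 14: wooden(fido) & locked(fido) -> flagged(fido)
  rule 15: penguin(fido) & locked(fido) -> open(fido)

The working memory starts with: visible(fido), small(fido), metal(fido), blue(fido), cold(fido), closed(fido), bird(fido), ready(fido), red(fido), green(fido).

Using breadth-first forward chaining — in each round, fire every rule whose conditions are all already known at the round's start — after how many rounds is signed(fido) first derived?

[1] rule 2 [metal(fido) -> mammal(fido)]; rule 5 [bird(fido) -> locked(fido)]; rule 8 [cold(fido) & visible(fido) & small(fido) -> swims(fido)]; rule 9 [visible(fido) & closed(fido) -> stale(fido)]; rule 10 [blue(fido) & red(fido) -> hot(fido)]. ⇒ new: mammal(fido), locked(fido), swims(fido), stale(fido), hot(fido).
[2] rule 3 [mammal(fido) & bird(fido) -> penguin(fido)]; rule 11 [hot(fido) & small(fido) -> flies(fido)]; rule 12 [swims(fido) -> active(fido)]. ⇒ new: penguin(fido), flies(fido), active(fido).
[3] rule 13 [flies(fido) & active(fido) & closed(fido) -> large(fido)]; rule 15 [penguin(fido) & locked(fido) -> open(fido)]. ⇒ new: large(fido), open(fido).
[4] rule 1 [open(fido) -> signed(fido)]; rule 7 [large(fido) & ready(fido) -> has_feathers(fido)]. ⇒ new: signed(fido), has_feathers(fido).
signed(fido) first appears in round 4.

4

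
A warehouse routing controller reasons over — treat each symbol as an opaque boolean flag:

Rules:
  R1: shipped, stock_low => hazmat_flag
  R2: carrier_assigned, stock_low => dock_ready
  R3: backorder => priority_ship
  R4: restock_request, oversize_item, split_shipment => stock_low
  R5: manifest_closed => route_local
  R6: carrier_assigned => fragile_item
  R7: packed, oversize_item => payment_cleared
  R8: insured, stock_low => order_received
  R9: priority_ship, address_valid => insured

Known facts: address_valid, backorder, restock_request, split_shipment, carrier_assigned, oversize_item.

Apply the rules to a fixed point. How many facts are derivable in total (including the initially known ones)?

Round 1: R3 [backorder => priority_ship]; R4 [restock_request, oversize_item, split_shipment => stock_low]; R6 [carrier_assigned => fragile_item]. New: priority_ship, stock_low, fragile_item.
Round 2: R2 [carrier_assigned, stock_low => dock_ready]; R9 [priority_ship, address_valid => insured]. New: dock_ready, insured.
Round 3: R8 [insured, stock_low => order_received]. New: order_received.
Closure: {address_valid, backorder, carrier_assigned, dock_ready, fragile_item, insured, order_received, oversize_item, priority_ship, restock_request, split_shipment, stock_low} — 12 facts.

12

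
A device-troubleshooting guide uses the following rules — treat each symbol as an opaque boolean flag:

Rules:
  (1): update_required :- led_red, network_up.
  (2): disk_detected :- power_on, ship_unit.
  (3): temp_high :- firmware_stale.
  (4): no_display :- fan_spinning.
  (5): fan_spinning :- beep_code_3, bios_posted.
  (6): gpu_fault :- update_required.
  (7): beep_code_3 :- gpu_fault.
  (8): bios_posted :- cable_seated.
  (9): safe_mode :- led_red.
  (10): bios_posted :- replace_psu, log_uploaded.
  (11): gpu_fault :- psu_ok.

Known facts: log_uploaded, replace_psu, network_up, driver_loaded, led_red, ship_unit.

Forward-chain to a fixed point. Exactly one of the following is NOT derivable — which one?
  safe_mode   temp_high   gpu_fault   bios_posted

[1] (1) [update_required :- led_red, network_up.]; (9) [safe_mode :- led_red.]; (10) [bios_posted :- replace_psu, log_uploaded.]. ⇒ new: update_required, safe_mode, bios_posted.
[2] (6) [gpu_fault :- update_required.]. ⇒ new: gpu_fault.
[3] (7) [beep_code_3 :- gpu_fault.]. ⇒ new: beep_code_3.
[4] (5) [fan_spinning :- beep_code_3, bios_posted.]. ⇒ new: fan_spinning.
[5] (4) [no_display :- fan_spinning.]. ⇒ new: no_display.
Derived: gpu_fault (round 2), safe_mode (round 1), bios_posted (round 1). temp_high never appears in any round.

temp_high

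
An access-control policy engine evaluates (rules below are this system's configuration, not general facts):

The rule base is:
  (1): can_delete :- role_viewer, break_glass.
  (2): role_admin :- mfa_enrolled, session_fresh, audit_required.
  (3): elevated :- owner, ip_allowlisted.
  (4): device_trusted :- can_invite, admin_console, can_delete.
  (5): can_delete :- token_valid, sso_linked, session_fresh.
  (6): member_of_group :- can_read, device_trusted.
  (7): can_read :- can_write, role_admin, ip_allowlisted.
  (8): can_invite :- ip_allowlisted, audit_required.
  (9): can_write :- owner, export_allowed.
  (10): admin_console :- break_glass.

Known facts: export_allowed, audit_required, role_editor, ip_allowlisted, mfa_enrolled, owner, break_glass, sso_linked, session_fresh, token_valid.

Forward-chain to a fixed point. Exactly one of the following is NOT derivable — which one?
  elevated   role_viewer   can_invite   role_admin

role_viewer

Round 1: (2) [role_admin :- mfa_enrolled, session_fresh, audit_required.]; (3) [elevated :- owner, ip_allowlisted.]; (5) [can_delete :- token_valid, sso_linked, session_fresh.]; (8) [can_invite :- ip_allowlisted, audit_required.]; (9) [can_write :- owner, export_allowed.]; (10) [admin_console :- break_glass.]. New: role_admin, elevated, can_delete, can_invite, can_write, admin_console.
Round 2: (4) [device_trusted :- can_invite, admin_console, can_delete.]; (7) [can_read :- can_write, role_admin, ip_allowlisted.]. New: device_trusted, can_read.
Round 3: (6) [member_of_group :- can_read, device_trusted.]. New: member_of_group.
Derived: role_admin (round 1), can_invite (round 1), elevated (round 1). role_viewer never appears in any round.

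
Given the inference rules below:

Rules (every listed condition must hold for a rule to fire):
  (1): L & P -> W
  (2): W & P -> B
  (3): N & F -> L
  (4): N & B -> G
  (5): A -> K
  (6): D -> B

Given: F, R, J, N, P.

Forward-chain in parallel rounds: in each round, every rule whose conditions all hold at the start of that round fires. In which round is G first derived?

4

Round 1 — (3), derive L.
Round 2 — (1), derive W.
Round 3 — (2), derive B.
Round 4 — (4), derive G.
G first appears in round 4.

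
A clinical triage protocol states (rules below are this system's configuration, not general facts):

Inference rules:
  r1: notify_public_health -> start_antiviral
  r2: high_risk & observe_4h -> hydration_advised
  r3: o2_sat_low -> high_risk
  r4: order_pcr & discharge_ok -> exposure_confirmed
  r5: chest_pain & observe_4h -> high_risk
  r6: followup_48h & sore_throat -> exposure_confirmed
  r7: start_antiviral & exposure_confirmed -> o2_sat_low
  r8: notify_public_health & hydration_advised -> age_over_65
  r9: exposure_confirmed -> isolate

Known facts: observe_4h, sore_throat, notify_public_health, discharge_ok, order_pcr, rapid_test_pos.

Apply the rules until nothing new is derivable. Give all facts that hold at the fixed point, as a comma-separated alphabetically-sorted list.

[1] r1 [notify_public_health -> start_antiviral]; r4 [order_pcr & discharge_ok -> exposure_confirmed]. ⇒ new: start_antiviral, exposure_confirmed.
[2] r7 [start_antiviral & exposure_confirmed -> o2_sat_low]; r9 [exposure_confirmed -> isolate]. ⇒ new: o2_sat_low, isolate.
[3] r3 [o2_sat_low -> high_risk]. ⇒ new: high_risk.
[4] r2 [high_risk & observe_4h -> hydration_advised]. ⇒ new: hydration_advised.
[5] r8 [notify_public_health & hydration_advised -> age_over_65]. ⇒ new: age_over_65.

age_over_65, discharge_ok, exposure_confirmed, high_risk, hydration_advised, isolate, notify_public_health, o2_sat_low, observe_4h, order_pcr, rapid_test_pos, sore_throat, start_antiviral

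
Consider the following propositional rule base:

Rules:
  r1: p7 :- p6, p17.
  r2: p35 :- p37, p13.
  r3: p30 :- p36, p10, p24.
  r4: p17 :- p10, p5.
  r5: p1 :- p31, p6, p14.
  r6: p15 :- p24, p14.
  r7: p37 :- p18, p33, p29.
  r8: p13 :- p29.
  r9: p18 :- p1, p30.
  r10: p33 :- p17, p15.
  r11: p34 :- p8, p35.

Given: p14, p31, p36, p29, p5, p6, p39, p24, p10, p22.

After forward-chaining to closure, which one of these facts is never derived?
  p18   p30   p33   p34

p34

[1] r3 [p30 :- p36, p10, p24.]; r4 [p17 :- p10, p5.]; r5 [p1 :- p31, p6, p14.]; r6 [p15 :- p24, p14.]; r8 [p13 :- p29.]. ⇒ new: p30, p17, p1, p15, p13.
[2] r1 [p7 :- p6, p17.]; r9 [p18 :- p1, p30.]; r10 [p33 :- p17, p15.]. ⇒ new: p7, p18, p33.
[3] r7 [p37 :- p18, p33, p29.]. ⇒ new: p37.
[4] r2 [p35 :- p37, p13.]. ⇒ new: p35.
Derived: p18 (round 2), p33 (round 2), p30 (round 1). p34 never appears in any round.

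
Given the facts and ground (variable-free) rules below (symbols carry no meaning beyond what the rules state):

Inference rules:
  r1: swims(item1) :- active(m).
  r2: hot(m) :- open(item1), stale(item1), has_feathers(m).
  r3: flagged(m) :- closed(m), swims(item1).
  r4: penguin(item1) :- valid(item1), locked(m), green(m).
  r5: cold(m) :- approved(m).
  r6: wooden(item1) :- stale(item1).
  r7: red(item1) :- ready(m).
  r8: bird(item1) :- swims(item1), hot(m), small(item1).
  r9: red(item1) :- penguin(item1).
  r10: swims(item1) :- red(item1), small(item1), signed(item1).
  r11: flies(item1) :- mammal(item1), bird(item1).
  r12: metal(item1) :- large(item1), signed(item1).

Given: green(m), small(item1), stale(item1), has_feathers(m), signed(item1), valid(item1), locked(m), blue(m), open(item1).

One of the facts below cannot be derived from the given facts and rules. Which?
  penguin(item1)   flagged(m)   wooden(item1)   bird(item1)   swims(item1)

flagged(m)

Round 1: r2 [hot(m) :- open(item1), stale(item1), has_feathers(m).]; r4 [penguin(item1) :- valid(item1), locked(m), green(m).]; r6 [wooden(item1) :- stale(item1).]. New: hot(m), penguin(item1), wooden(item1).
Round 2: r9 [red(item1) :- penguin(item1).]. New: red(item1).
Round 3: r10 [swims(item1) :- red(item1), small(item1), signed(item1).]. New: swims(item1).
Round 4: r8 [bird(item1) :- swims(item1), hot(m), small(item1).]. New: bird(item1).
Derived: bird(item1) (round 4), penguin(item1) (round 1), wooden(item1) (round 1), swims(item1) (round 3). flagged(m) never appears in any round.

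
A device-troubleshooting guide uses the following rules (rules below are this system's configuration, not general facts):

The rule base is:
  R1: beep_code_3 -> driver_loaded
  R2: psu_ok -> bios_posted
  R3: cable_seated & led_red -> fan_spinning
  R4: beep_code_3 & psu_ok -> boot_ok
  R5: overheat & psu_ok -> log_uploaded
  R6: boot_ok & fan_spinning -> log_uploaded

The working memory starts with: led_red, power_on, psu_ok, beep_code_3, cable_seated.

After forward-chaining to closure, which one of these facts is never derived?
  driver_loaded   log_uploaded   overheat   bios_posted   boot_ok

Round 1 — R1, R2, R3, R4, derive driver_loaded, bios_posted, fan_spinning, boot_ok.
Round 2 — R6, derive log_uploaded.
Derived: driver_loaded (round 1), bios_posted (round 1), boot_ok (round 1), log_uploaded (round 2). overheat never appears in any round.

overheat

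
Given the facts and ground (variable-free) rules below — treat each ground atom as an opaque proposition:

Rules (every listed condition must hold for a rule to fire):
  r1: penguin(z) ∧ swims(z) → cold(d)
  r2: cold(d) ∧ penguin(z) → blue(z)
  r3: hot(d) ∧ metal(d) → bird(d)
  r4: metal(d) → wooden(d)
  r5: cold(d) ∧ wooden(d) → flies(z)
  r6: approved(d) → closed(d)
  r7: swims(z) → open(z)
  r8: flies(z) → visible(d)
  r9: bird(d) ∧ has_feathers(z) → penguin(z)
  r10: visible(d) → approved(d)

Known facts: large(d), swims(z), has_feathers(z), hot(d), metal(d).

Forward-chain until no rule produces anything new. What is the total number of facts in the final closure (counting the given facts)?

15

Round 1 fires r3, r4, r7, giving bird(d), wooden(d), open(z).
Round 2 fires r9, giving penguin(z).
Round 3 fires r1, giving cold(d).
Round 4 fires r2, r5, giving blue(z), flies(z).
Round 5 fires r8, giving visible(d).
Round 6 fires r10, giving approved(d).
Round 7 fires r6, giving closed(d).
Closure: {approved(d), bird(d), blue(z), closed(d), cold(d), flies(z), has_feathers(z), hot(d), large(d), metal(d), open(z), penguin(z), swims(z), visible(d), wooden(d)} — 15 facts.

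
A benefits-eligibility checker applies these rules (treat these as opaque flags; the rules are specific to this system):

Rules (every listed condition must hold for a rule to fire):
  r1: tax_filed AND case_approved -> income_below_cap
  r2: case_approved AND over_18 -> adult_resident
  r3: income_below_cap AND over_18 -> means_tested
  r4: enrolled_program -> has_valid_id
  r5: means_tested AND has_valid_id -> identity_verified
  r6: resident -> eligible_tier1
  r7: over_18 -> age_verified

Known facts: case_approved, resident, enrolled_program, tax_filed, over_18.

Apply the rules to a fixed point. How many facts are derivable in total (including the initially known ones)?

12

Round 1 — r1, r2, r4, r6, r7, derive income_below_cap, adult_resident, has_valid_id, eligible_tier1, age_verified.
Round 2 — r3, derive means_tested.
Round 3 — r5, derive identity_verified.
Closure: {adult_resident, age_verified, case_approved, eligible_tier1, enrolled_program, has_valid_id, identity_verified, income_below_cap, means_tested, over_18, resident, tax_filed} — 12 facts.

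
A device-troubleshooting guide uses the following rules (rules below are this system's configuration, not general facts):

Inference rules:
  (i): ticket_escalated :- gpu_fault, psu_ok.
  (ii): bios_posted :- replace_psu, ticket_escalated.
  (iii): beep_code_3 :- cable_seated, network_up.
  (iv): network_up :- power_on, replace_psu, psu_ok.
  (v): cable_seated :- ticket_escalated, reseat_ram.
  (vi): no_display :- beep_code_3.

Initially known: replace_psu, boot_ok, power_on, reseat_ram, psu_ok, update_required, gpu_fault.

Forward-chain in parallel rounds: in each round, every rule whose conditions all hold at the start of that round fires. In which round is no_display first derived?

Round 1 fires (i), (iv), giving ticket_escalated, network_up.
Round 2 fires (ii), (v), giving bios_posted, cable_seated.
Round 3 fires (iii), giving beep_code_3.
Round 4 fires (vi), giving no_display.
no_display first appears in round 4.

4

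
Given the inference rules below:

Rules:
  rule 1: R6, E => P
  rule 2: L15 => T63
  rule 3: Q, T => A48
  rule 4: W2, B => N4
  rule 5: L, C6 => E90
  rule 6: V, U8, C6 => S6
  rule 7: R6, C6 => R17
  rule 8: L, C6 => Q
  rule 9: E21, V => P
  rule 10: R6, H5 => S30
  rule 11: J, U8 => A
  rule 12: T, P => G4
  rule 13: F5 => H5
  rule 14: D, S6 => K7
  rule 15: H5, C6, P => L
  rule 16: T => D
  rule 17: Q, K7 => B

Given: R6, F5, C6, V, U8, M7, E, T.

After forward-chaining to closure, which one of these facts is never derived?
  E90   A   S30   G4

Round 1: rule 1 [R6, E => P]; rule 6 [V, U8, C6 => S6]; rule 7 [R6, C6 => R17]; rule 13 [F5 => H5]; rule 16 [T => D]. New: P, S6, R17, H5, D.
Round 2: rule 10 [R6, H5 => S30]; rule 12 [T, P => G4]; rule 14 [D, S6 => K7]; rule 15 [H5, C6, P => L]. New: S30, G4, K7, L.
Round 3: rule 5 [L, C6 => E90]; rule 8 [L, C6 => Q]. New: E90, Q.
Round 4: rule 3 [Q, T => A48]; rule 17 [Q, K7 => B]. New: A48, B.
Derived: E90 (round 3), G4 (round 2), S30 (round 2). A never appears in any round.

A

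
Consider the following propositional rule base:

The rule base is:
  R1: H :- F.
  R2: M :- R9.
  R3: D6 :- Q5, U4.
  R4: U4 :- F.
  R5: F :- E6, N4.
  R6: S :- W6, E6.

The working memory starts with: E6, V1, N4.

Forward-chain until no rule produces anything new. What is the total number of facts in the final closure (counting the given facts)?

[1] R5 [F :- E6, N4.]. ⇒ new: F.
[2] R1 [H :- F.]; R4 [U4 :- F.]. ⇒ new: H, U4.
Closure: {E6, F, H, N4, U4, V1} — 6 facts.

6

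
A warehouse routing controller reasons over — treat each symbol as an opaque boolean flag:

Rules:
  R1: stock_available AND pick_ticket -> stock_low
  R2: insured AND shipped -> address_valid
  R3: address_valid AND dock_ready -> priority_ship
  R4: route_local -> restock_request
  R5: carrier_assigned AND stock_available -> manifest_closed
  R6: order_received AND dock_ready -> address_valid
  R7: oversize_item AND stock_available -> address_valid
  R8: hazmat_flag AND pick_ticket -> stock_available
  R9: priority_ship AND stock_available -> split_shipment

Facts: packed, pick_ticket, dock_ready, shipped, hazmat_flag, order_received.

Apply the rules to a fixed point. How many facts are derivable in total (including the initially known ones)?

11

Round 1: R6 [order_received AND dock_ready -> address_valid]; R8 [hazmat_flag AND pick_ticket -> stock_available]. Adds address_valid, stock_available.
Round 2: R1 [stock_available AND pick_ticket -> stock_low]; R3 [address_valid AND dock_ready -> priority_ship]. Adds stock_low, priority_ship.
Round 3: R9 [priority_ship AND stock_available -> split_shipment]. Adds split_shipment.
Closure: {address_valid, dock_ready, hazmat_flag, order_received, packed, pick_ticket, priority_ship, shipped, split_shipment, stock_available, stock_low} — 11 facts.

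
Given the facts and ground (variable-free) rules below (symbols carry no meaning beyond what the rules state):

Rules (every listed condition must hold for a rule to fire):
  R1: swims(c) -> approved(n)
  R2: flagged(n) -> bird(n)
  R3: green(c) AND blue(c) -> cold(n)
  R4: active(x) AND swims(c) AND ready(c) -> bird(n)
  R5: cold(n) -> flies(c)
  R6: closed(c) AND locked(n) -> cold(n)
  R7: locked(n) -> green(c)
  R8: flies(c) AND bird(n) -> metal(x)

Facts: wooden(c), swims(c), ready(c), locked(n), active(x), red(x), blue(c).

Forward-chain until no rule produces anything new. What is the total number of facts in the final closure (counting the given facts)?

Round 1: R1 [swims(c) -> approved(n)]; R4 [active(x) AND swims(c) AND ready(c) -> bird(n)]; R7 [locked(n) -> green(c)]. New: approved(n), bird(n), green(c).
Round 2: R3 [green(c) AND blue(c) -> cold(n)]. New: cold(n).
Round 3: R5 [cold(n) -> flies(c)]. New: flies(c).
Round 4: R8 [flies(c) AND bird(n) -> metal(x)]. New: metal(x).
Closure: {active(x), approved(n), bird(n), blue(c), cold(n), flies(c), green(c), locked(n), metal(x), ready(c), red(x), swims(c), wooden(c)} — 13 facts.

13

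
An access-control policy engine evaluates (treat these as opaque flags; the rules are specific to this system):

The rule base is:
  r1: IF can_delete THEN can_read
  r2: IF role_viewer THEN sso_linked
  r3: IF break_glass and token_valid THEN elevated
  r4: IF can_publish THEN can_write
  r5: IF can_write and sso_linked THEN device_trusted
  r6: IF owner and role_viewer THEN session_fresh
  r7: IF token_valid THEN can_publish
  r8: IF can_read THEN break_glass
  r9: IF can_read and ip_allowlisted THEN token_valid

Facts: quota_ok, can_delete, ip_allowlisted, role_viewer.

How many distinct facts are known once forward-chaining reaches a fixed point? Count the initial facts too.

12

Round 1 fires r1, r2, giving can_read, sso_linked.
Round 2 fires r8, r9, giving break_glass, token_valid.
Round 3 fires r3, r7, giving elevated, can_publish.
Round 4 fires r4, giving can_write.
Round 5 fires r5, giving device_trusted.
Closure: {break_glass, can_delete, can_publish, can_read, can_write, device_trusted, elevated, ip_allowlisted, quota_ok, role_viewer, sso_linked, token_valid} — 12 facts.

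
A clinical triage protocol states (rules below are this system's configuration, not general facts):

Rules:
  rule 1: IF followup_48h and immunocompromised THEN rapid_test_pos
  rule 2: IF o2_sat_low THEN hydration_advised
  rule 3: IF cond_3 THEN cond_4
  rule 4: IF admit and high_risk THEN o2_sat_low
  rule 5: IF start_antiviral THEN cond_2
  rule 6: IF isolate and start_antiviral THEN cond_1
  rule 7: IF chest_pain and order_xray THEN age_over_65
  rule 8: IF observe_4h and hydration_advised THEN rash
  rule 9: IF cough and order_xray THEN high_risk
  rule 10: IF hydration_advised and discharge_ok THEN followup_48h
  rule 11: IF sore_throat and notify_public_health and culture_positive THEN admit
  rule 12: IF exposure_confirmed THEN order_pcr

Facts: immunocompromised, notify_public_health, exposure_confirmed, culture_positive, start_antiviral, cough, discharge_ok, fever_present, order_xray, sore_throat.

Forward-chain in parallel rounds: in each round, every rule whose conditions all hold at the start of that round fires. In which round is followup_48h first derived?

Round 1 fires rule 5, rule 9, rule 11, rule 12, giving cond_2, high_risk, admit, order_pcr.
Round 2 fires rule 4, giving o2_sat_low.
Round 3 fires rule 2, giving hydration_advised.
Round 4 fires rule 10, giving followup_48h.
followup_48h first appears in round 4.

4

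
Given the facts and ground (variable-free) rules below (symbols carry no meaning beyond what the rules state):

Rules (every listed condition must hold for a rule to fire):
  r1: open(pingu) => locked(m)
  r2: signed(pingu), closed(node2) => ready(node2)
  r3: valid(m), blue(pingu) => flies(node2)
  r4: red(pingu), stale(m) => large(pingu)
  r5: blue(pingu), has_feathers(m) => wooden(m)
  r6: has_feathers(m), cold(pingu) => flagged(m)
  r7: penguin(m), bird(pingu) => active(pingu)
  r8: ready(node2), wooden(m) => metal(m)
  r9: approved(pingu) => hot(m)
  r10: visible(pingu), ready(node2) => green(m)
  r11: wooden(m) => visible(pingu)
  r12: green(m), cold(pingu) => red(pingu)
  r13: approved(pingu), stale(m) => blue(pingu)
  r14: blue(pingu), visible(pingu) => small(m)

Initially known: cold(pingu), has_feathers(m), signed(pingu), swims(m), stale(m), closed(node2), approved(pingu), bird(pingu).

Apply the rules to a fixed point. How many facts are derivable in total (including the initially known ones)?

19

[1] r2 [signed(pingu), closed(node2) => ready(node2)]; r6 [has_feathers(m), cold(pingu) => flagged(m)]; r9 [approved(pingu) => hot(m)]; r13 [approved(pingu), stale(m) => blue(pingu)]. ⇒ new: ready(node2), flagged(m), hot(m), blue(pingu).
[2] r5 [blue(pingu), has_feathers(m) => wooden(m)]. ⇒ new: wooden(m).
[3] r8 [ready(node2), wooden(m) => metal(m)]; r11 [wooden(m) => visible(pingu)]. ⇒ new: metal(m), visible(pingu).
[4] r10 [visible(pingu), ready(node2) => green(m)]; r14 [blue(pingu), visible(pingu) => small(m)]. ⇒ new: green(m), small(m).
[5] r12 [green(m), cold(pingu) => red(pingu)]. ⇒ new: red(pingu).
[6] r4 [red(pingu), stale(m) => large(pingu)]. ⇒ new: large(pingu).
Closure: {approved(pingu), bird(pingu), blue(pingu), closed(node2), cold(pingu), flagged(m), green(m), has_feathers(m), hot(m), large(pingu), metal(m), ready(node2), red(pingu), signed(pingu), small(m), stale(m), swims(m), visible(pingu), wooden(m)} — 19 facts.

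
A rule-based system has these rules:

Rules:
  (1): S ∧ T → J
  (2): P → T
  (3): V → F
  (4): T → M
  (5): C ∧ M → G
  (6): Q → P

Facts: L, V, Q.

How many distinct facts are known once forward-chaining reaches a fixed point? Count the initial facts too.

Round 1 — (3), (6), derive F, P.
Round 2 — (2), derive T.
Round 3 — (4), derive M.
Closure: {F, L, M, P, Q, T, V} — 7 facts.

7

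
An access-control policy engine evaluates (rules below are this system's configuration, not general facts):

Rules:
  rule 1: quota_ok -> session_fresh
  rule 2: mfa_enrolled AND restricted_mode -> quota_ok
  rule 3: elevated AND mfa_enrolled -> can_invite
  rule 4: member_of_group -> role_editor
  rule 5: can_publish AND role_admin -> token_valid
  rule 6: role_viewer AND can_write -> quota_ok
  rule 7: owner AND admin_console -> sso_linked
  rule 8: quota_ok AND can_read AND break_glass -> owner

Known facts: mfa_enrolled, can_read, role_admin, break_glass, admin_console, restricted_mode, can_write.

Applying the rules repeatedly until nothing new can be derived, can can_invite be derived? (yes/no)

Round 1 fires rule 2, giving quota_ok.
Round 2 fires rule 1, rule 8, giving session_fresh, owner.
Round 3 fires rule 7, giving sso_linked.
Fixed point reached. can_invite is concluded only by rule 3; rule 3 needs elevated (never derived).

no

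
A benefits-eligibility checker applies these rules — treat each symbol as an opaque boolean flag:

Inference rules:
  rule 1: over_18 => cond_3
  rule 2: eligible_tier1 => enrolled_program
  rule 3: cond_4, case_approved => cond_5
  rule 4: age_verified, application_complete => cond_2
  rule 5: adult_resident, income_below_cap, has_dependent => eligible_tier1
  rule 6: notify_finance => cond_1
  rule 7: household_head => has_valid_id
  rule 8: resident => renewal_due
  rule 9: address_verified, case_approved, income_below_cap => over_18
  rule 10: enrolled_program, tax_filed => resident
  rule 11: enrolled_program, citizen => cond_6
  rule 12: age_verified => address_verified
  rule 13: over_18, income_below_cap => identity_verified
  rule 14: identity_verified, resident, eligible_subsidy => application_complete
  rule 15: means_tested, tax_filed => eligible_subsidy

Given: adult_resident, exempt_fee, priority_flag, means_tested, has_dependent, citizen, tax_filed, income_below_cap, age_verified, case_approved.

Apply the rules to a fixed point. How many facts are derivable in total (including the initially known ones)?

Round 1: rule 5 [adult_resident, income_below_cap, has_dependent => eligible_tier1]; rule 12 [age_verified => address_verified]; rule 15 [means_tested, tax_filed => eligible_subsidy]. New: eligible_tier1, address_verified, eligible_subsidy.
Round 2: rule 2 [eligible_tier1 => enrolled_program]; rule 9 [address_verified, case_approved, income_below_cap => over_18]. New: enrolled_program, over_18.
Round 3: rule 1 [over_18 => cond_3]; rule 10 [enrolled_program, tax_filed => resident]; rule 11 [enrolled_program, citizen => cond_6]; rule 13 [over_18, income_below_cap => identity_verified]. New: cond_3, resident, cond_6, identity_verified.
Round 4: rule 8 [resident => renewal_due]; rule 14 [identity_verified, resident, eligible_subsidy => application_complete]. New: renewal_due, application_complete.
Round 5: rule 4 [age_verified, application_complete => cond_2]. New: cond_2.
Closure: {address_verified, adult_resident, age_verified, application_complete, case_approved, citizen, cond_2, cond_3, cond_6, eligible_subsidy, eligible_tier1, enrolled_program, exempt_fee, has_dependent, identity_verified, income_below_cap, means_tested, over_18, priority_flag, renewal_due, resident, tax_filed} — 22 facts.

22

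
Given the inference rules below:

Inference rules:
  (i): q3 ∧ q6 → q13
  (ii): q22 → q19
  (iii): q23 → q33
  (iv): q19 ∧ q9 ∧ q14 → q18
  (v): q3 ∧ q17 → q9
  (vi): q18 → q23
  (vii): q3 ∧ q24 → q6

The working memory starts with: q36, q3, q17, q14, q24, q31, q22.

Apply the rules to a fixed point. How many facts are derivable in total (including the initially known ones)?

14

Round 1: (ii) [q22 → q19]; (v) [q3 ∧ q17 → q9]; (vii) [q3 ∧ q24 → q6]. New: q19, q9, q6.
Round 2: (i) [q3 ∧ q6 → q13]; (iv) [q19 ∧ q9 ∧ q14 → q18]. New: q13, q18.
Round 3: (vi) [q18 → q23]. New: q23.
Round 4: (iii) [q23 → q33]. New: q33.
Closure: {q13, q14, q17, q18, q19, q22, q23, q24, q3, q31, q33, q36, q6, q9} — 14 facts.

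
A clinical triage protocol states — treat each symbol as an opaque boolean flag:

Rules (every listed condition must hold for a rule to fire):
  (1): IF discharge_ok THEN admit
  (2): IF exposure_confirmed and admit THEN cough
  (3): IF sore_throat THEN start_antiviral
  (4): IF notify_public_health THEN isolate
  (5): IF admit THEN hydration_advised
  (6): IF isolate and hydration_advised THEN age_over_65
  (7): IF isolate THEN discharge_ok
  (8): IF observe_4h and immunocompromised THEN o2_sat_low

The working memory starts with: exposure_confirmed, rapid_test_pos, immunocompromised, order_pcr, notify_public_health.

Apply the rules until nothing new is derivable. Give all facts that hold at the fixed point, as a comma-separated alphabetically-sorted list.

Round 1: (4) [IF notify_public_health THEN isolate]. Adds isolate.
Round 2: (7) [IF isolate THEN discharge_ok]. Adds discharge_ok.
Round 3: (1) [IF discharge_ok THEN admit]. Adds admit.
Round 4: (2) [IF exposure_confirmed and admit THEN cough]; (5) [IF admit THEN hydration_advised]. Adds cough, hydration_advised.
Round 5: (6) [IF isolate and hydration_advised THEN age_over_65]. Adds age_over_65.

admit, age_over_65, cough, discharge_ok, exposure_confirmed, hydration_advised, immunocompromised, isolate, notify_public_health, order_pcr, rapid_test_pos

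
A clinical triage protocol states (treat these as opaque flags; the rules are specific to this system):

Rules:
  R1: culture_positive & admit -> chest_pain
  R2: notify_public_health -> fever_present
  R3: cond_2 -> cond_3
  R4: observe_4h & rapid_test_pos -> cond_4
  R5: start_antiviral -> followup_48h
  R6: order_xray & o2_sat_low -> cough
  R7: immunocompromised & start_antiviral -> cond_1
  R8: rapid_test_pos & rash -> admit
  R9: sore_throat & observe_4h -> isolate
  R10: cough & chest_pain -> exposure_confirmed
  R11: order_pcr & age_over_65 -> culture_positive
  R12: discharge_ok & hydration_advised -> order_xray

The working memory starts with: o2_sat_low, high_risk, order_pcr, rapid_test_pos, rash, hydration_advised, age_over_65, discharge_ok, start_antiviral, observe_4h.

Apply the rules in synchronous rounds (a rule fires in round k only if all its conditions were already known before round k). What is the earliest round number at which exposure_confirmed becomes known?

Round 1 fires R4, R5, R8, R11, R12, giving cond_4, followup_48h, admit, culture_positive, order_xray.
Round 2 fires R1, R6, giving chest_pain, cough.
Round 3 fires R10, giving exposure_confirmed.
exposure_confirmed first appears in round 3.

3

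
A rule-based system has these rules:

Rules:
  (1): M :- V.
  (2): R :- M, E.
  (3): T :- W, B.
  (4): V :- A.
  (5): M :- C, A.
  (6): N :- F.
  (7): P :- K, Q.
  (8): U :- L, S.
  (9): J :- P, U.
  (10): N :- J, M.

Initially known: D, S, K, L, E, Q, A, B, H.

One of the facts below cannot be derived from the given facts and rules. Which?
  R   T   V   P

T

Round 1: (4) [V :- A.]; (7) [P :- K, Q.]; (8) [U :- L, S.]. Adds V, P, U.
Round 2: (1) [M :- V.]; (9) [J :- P, U.]. Adds M, J.
Round 3: (2) [R :- M, E.]; (10) [N :- J, M.]. Adds R, N.
Derived: P (round 1), V (round 1), R (round 3). T never appears in any round.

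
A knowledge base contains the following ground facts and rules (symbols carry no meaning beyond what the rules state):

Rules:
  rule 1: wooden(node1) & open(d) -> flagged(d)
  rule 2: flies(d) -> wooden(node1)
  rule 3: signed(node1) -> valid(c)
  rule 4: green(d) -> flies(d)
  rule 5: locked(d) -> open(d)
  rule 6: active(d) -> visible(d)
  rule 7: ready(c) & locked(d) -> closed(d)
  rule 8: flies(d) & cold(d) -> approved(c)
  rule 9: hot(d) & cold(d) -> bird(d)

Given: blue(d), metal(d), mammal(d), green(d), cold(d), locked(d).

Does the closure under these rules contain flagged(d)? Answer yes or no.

[1] rule 4 [green(d) -> flies(d)]; rule 5 [locked(d) -> open(d)]. ⇒ new: flies(d), open(d).
[2] rule 2 [flies(d) -> wooden(node1)]; rule 8 [flies(d) & cold(d) -> approved(c)]. ⇒ new: wooden(node1), approved(c).
[3] rule 1 [wooden(node1) & open(d) -> flagged(d)]. ⇒ new: flagged(d).
flagged(d) appears in round 3, so it is derivable.

yes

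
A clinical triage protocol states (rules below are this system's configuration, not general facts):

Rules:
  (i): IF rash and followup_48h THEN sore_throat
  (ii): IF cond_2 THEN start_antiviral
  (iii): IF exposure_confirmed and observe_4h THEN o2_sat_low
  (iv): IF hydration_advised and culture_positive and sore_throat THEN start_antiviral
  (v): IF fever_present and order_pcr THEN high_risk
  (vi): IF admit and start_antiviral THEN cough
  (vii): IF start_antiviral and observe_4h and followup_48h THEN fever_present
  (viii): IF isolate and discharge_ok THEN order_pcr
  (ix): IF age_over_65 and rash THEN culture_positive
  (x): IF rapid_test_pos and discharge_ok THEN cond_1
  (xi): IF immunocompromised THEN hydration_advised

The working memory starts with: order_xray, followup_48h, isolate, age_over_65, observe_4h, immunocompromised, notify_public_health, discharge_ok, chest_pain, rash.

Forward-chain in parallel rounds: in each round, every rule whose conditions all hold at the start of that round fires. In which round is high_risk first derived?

4

Round 1 fires (i), (viii), (ix), (xi), giving sore_throat, order_pcr, culture_positive, hydration_advised.
Round 2 fires (iv), giving start_antiviral.
Round 3 fires (vii), giving fever_present.
Round 4 fires (v), giving high_risk.
high_risk first appears in round 4.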